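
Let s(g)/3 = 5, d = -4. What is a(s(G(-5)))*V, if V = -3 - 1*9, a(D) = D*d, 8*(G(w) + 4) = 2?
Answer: 720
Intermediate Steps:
G(w) = -15/4 (G(w) = -4 + (⅛)*2 = -4 + ¼ = -15/4)
s(g) = 15 (s(g) = 3*5 = 15)
a(D) = -4*D (a(D) = D*(-4) = -4*D)
V = -12 (V = -3 - 9 = -12)
a(s(G(-5)))*V = -4*15*(-12) = -60*(-12) = 720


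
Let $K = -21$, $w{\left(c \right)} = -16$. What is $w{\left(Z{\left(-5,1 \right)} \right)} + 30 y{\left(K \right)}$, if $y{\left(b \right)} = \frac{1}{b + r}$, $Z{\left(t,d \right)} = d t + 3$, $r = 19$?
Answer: $-31$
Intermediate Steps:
$Z{\left(t,d \right)} = 3 + d t$
$y{\left(b \right)} = \frac{1}{19 + b}$ ($y{\left(b \right)} = \frac{1}{b + 19} = \frac{1}{19 + b}$)
$w{\left(Z{\left(-5,1 \right)} \right)} + 30 y{\left(K \right)} = -16 + \frac{30}{19 - 21} = -16 + \frac{30}{-2} = -16 + 30 \left(- \frac{1}{2}\right) = -16 - 15 = -31$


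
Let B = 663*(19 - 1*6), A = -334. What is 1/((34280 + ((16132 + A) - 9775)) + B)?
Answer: 1/48922 ≈ 2.0441e-5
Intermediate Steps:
B = 8619 (B = 663*(19 - 6) = 663*13 = 8619)
1/((34280 + ((16132 + A) - 9775)) + B) = 1/((34280 + ((16132 - 334) - 9775)) + 8619) = 1/((34280 + (15798 - 9775)) + 8619) = 1/((34280 + 6023) + 8619) = 1/(40303 + 8619) = 1/48922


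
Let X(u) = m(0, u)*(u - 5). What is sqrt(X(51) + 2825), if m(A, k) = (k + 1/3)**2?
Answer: sqrt(1116361)/3 ≈ 352.19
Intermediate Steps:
m(A, k) = (1/3 + k)**2 (m(A, k) = (k + 1*(1/3))**2 = (k + 1/3)**2 = (1/3 + k)**2)
X(u) = (1 + 3*u)**2*(-5 + u)/9 (X(u) = ((1 + 3*u)**2/9)*(u - 5) = ((1 + 3*u)**2/9)*(-5 + u) = (1 + 3*u)**2*(-5 + u)/9)
sqrt(X(51) + 2825) = sqrt((1 + 3*51)**2*(-5 + 51)/9 + 2825) = sqrt((1/9)*(1 + 153)**2*46 + 2825) = sqrt((1/9)*154**2*46 + 2825) = sqrt((1/9)*23716*46 + 2825) = sqrt(1090936/9 + 2825) = sqrt(1116361/9) = sqrt(1116361)/3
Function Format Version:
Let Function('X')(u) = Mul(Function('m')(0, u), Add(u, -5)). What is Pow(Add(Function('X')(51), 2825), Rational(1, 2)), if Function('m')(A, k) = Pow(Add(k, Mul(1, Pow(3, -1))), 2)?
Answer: Mul(Rational(1, 3), Pow(1116361, Rational(1, 2))) ≈ 352.19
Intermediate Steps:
Function('m')(A, k) = Pow(Add(Rational(1, 3), k), 2) (Function('m')(A, k) = Pow(Add(k, Mul(1, Rational(1, 3))), 2) = Pow(Add(k, Rational(1, 3)), 2) = Pow(Add(Rational(1, 3), k), 2))
Function('X')(u) = Mul(Rational(1, 9), Pow(Add(1, Mul(3, u)), 2), Add(-5, u)) (Function('X')(u) = Mul(Mul(Rational(1, 9), Pow(Add(1, Mul(3, u)), 2)), Add(u, -5)) = Mul(Mul(Rational(1, 9), Pow(Add(1, Mul(3, u)), 2)), Add(-5, u)) = Mul(Rational(1, 9), Pow(Add(1, Mul(3, u)), 2), Add(-5, u)))
Pow(Add(Function('X')(51), 2825), Rational(1, 2)) = Pow(Add(Mul(Rational(1, 9), Pow(Add(1, Mul(3, 51)), 2), Add(-5, 51)), 2825), Rational(1, 2)) = Pow(Add(Mul(Rational(1, 9), Pow(Add(1, 153), 2), 46), 2825), Rational(1, 2)) = Pow(Add(Mul(Rational(1, 9), Pow(154, 2), 46), 2825), Rational(1, 2)) = Pow(Add(Mul(Rational(1, 9), 23716, 46), 2825), Rational(1, 2)) = Pow(Add(Rational(1090936, 9), 2825), Rational(1, 2)) = Pow(Rational(1116361, 9), Rational(1, 2)) = Mul(Rational(1, 3), Pow(1116361, Rational(1, 2)))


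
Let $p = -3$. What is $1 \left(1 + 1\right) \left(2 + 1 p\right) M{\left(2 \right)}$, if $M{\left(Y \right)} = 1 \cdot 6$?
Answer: $-12$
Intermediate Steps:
$M{\left(Y \right)} = 6$
$1 \left(1 + 1\right) \left(2 + 1 p\right) M{\left(2 \right)} = 1 \left(1 + 1\right) \left(2 + 1 \left(-3\right)\right) 6 = 1 \cdot 2 \left(2 - 3\right) 6 = 2 \left(-1\right) 6 = \left(-2\right) 6 = -12$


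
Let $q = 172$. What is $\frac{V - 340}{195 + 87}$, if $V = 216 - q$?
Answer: $- \frac{148}{141} \approx -1.0496$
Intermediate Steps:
$V = 44$ ($V = 216 - 172 = 44$)
$\frac{V - 340}{195 + 87} = \frac{44 - 340}{195 + 87} = \frac{44 - 340}{282} = \left(-296\right) \frac{1}{282} = - \frac{148}{141}$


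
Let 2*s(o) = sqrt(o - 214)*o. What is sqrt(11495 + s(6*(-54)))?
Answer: sqrt(11495 - 162*I*sqrt(538)) ≈ 108.6 - 17.3*I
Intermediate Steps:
s(o) = o*sqrt(-214 + o)/2 (s(o) = (sqrt(o - 214)*o)/2 = (sqrt(-214 + o)*o)/2 = (o*sqrt(-214 + o))/2 = o*sqrt(-214 + o)/2)
sqrt(11495 + s(6*(-54))) = sqrt(11495 + (6*(-54))*sqrt(-214 + 6*(-54))/2) = sqrt(11495 + (1/2)*(-324)*sqrt(-214 - 324)) = sqrt(11495 + (1/2)*(-324)*sqrt(-538)) = sqrt(11495 + (1/2)*(-324)*(I*sqrt(538))) = sqrt(11495 - 162*I*sqrt(538))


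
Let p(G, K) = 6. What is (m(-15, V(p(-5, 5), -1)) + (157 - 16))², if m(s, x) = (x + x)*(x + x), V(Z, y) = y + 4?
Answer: 31329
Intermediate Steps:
V(Z, y) = 4 + y
m(s, x) = 4*x² (m(s, x) = (2*x)*(2*x) = 4*x²)
(m(-15, V(p(-5, 5), -1)) + (157 - 16))² = (4*(4 - 1)² + (157 - 16))² = (4*3² + 141)² = (4*9 + 141)² = (36 + 141)² = 177² = 31329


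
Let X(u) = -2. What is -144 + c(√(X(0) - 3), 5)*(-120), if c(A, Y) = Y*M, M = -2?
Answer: 1056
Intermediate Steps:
c(A, Y) = -2*Y (c(A, Y) = Y*(-2) = -2*Y)
-144 + c(√(X(0) - 3), 5)*(-120) = -144 - 2*5*(-120) = -144 - 10*(-120) = -144 + 1200 = 1056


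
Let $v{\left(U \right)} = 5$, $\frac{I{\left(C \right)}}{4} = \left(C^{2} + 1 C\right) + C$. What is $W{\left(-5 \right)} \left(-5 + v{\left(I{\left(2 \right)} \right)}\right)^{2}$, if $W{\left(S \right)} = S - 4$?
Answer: $0$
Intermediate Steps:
$I{\left(C \right)} = 4 C^{2} + 8 C$ ($I{\left(C \right)} = 4 \left(\left(C^{2} + 1 C\right) + C\right) = 4 \left(\left(C^{2} + C\right) + C\right) = 4 \left(\left(C + C^{2}\right) + C\right) = 4 \left(C^{2} + 2 C\right) = 4 C^{2} + 8 C$)
$W{\left(S \right)} = -4 + S$ ($W{\left(S \right)} = S - 4 = -4 + S$)
$W{\left(-5 \right)} \left(-5 + v{\left(I{\left(2 \right)} \right)}\right)^{2} = \left(-4 - 5\right) \left(-5 + 5\right)^{2} = - 9 \cdot 0^{2} = \left(-9\right) 0 = 0$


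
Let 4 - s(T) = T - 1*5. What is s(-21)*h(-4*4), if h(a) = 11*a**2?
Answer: 84480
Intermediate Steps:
s(T) = 9 - T (s(T) = 4 - (T - 1*5) = 4 - (T - 5) = 4 - (-5 + T) = 4 + (5 - T) = 9 - T)
s(-21)*h(-4*4) = (9 - 1*(-21))*(11*(-4*4)**2) = (9 + 21)*(11*(-16)**2) = 30*(11*256) = 30*2816 = 84480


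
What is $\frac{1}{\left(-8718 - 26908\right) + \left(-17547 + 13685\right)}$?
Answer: $- \frac{1}{39488} \approx -2.5324 \cdot 10^{-5}$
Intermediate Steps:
$\frac{1}{\left(-8718 - 26908\right) + \left(-17547 + 13685\right)} = \frac{1}{-35626 - 3862} = \frac{1}{-39488} = - \frac{1}{39488}$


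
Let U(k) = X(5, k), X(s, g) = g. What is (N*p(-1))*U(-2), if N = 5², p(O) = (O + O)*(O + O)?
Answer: -200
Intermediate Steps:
p(O) = 4*O² (p(O) = (2*O)*(2*O) = 4*O²)
U(k) = k
N = 25
(N*p(-1))*U(-2) = (25*(4*(-1)²))*(-2) = (25*(4*1))*(-2) = (25*4)*(-2) = 100*(-2) = -200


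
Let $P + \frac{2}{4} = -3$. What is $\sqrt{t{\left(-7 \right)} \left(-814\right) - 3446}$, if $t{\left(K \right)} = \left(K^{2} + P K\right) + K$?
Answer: $i \sqrt{57577} \approx 239.95 i$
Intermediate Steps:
$P = - \frac{7}{2}$ ($P = - \frac{1}{2} - 3 = - \frac{7}{2} \approx -3.5$)
$t{\left(K \right)} = K^{2} - \frac{5 K}{2}$ ($t{\left(K \right)} = \left(K^{2} - \frac{7 K}{2}\right) + K = K^{2} - \frac{5 K}{2}$)
$\sqrt{t{\left(-7 \right)} \left(-814\right) - 3446} = \sqrt{\frac{1}{2} \left(-7\right) \left(-5 + 2 \left(-7\right)\right) \left(-814\right) - 3446} = \sqrt{\frac{1}{2} \left(-7\right) \left(-5 - 14\right) \left(-814\right) - 3446} = \sqrt{\frac{1}{2} \left(-7\right) \left(-19\right) \left(-814\right) - 3446} = \sqrt{\frac{133}{2} \left(-814\right) - 3446} = \sqrt{-54131 - 3446} = \sqrt{-57577} = i \sqrt{57577}$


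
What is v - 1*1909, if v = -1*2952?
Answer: -4861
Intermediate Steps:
v = -2952
v - 1*1909 = -2952 - 1*1909 = -2952 - 1909 = -4861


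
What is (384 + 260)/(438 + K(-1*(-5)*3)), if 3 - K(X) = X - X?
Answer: 92/63 ≈ 1.4603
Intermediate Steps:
K(X) = 3 (K(X) = 3 - (X - X) = 3 - 1*0 = 3 + 0 = 3)
(384 + 260)/(438 + K(-1*(-5)*3)) = (384 + 260)/(438 + 3) = 644/441 = 644*(1/441) = 92/63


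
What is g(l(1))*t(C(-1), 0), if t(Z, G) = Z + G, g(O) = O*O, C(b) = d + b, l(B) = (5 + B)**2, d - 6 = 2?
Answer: 9072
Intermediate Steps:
d = 8 (d = 6 + 2 = 8)
C(b) = 8 + b
g(O) = O**2
t(Z, G) = G + Z
g(l(1))*t(C(-1), 0) = ((5 + 1)**2)**2*(0 + (8 - 1)) = (6**2)**2*(0 + 7) = 36**2*7 = 1296*7 = 9072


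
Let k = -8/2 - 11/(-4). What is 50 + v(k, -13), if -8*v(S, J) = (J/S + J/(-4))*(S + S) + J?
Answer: 3577/64 ≈ 55.891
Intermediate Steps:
k = -5/4 (k = -8*½ - 11*(-¼) = -4 + 11/4 = -5/4 ≈ -1.2500)
v(S, J) = -J/8 - S*(-J/4 + J/S)/4 (v(S, J) = -((J/S + J/(-4))*(S + S) + J)/8 = -((J/S + J*(-¼))*(2*S) + J)/8 = -((J/S - J/4)*(2*S) + J)/8 = -((-J/4 + J/S)*(2*S) + J)/8 = -(2*S*(-J/4 + J/S) + J)/8 = -(J + 2*S*(-J/4 + J/S))/8 = -J/8 - S*(-J/4 + J/S)/4)
50 + v(k, -13) = 50 + (1/16)*(-13)*(-6 - 5/4) = 50 + (1/16)*(-13)*(-29/4) = 50 + 377/64 = 3577/64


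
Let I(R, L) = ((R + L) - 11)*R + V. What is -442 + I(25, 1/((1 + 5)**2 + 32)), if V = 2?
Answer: -6095/68 ≈ -89.632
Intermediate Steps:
I(R, L) = 2 + R*(-11 + L + R) (I(R, L) = ((R + L) - 11)*R + 2 = ((L + R) - 11)*R + 2 = (-11 + L + R)*R + 2 = R*(-11 + L + R) + 2 = 2 + R*(-11 + L + R))
-442 + I(25, 1/((1 + 5)**2 + 32)) = -442 + (2 + 25**2 - 11*25 + 25/((1 + 5)**2 + 32)) = -442 + (2 + 625 - 275 + 25/(6**2 + 32)) = -442 + (2 + 625 - 275 + 25/(36 + 32)) = -442 + (2 + 625 - 275 + 25/68) = -442 + 23961/68 = -6095/68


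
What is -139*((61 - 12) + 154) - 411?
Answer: -28628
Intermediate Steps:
-139*((61 - 12) + 154) - 411 = -139*(49 + 154) - 411 = -139*203 - 411 = -28217 - 411 = -28628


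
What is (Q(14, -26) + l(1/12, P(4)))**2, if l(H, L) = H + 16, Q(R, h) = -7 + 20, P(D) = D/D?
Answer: 121801/144 ≈ 845.84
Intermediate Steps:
P(D) = 1
Q(R, h) = 13
l(H, L) = 16 + H
(Q(14, -26) + l(1/12, P(4)))**2 = (13 + (16 + 1/12))**2 = (13 + 193/12)**2 = (349/12)**2 = 121801/144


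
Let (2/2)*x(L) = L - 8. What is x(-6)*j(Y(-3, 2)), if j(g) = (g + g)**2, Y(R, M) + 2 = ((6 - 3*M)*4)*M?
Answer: -224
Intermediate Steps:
Y(R, M) = -2 + M*(24 - 12*M) (Y(R, M) = -2 + ((6 - 3*M)*4)*M = -2 + (24 - 12*M)*M = -2 + M*(24 - 12*M))
x(L) = -8 + L (x(L) = L - 8 = -8 + L)
j(g) = 4*g**2 (j(g) = (2*g)**2 = 4*g**2)
x(-6)*j(Y(-3, 2)) = (-8 - 6)*(4*(-2 - 12*2**2 + 24*2)**2) = -56*(-2 - 12*4 + 48)**2 = -56*(-2 - 48 + 48)**2 = -56*(-2)**2 = -56*4 = -14*16 = -224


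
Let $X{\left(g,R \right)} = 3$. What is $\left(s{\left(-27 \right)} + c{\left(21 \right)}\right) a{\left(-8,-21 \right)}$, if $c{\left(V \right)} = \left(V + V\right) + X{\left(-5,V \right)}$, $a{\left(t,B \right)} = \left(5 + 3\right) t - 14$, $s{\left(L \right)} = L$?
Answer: $-1404$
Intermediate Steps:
$a{\left(t,B \right)} = -14 + 8 t$ ($a{\left(t,B \right)} = 8 t - 14 = -14 + 8 t$)
$c{\left(V \right)} = 3 + 2 V$ ($c{\left(V \right)} = \left(V + V\right) + 3 = 2 V + 3 = 3 + 2 V$)
$\left(s{\left(-27 \right)} + c{\left(21 \right)}\right) a{\left(-8,-21 \right)} = \left(-27 + \left(3 + 2 \cdot 21\right)\right) \left(-14 + 8 \left(-8\right)\right) = \left(-27 + \left(3 + 42\right)\right) \left(-14 - 64\right) = \left(-27 + 45\right) \left(-78\right) = 18 \left(-78\right) = -1404$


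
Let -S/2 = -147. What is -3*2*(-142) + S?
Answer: 1146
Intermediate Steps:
S = 294 (S = -2*(-147) = 294)
-3*2*(-142) + S = -3*2*(-142) + 294 = -6*(-142) + 294 = 852 + 294 = 1146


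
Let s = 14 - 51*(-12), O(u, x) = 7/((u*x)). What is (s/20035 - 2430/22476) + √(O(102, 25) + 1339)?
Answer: -5769179/75051110 + √348274614/510 ≈ 36.516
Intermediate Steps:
O(u, x) = 7/(u*x) (O(u, x) = 7*(1/(u*x)) = 7/(u*x))
s = 626 (s = 14 + 612 = 626)
(s/20035 - 2430/22476) + √(O(102, 25) + 1339) = (626/20035 - 2430/22476) + √(7/(102*25) + 1339) = (626*(1/20035) - 2430*1/22476) + √(7*(1/102)*(1/25) + 1339) = (626/20035 - 405/3746) + √(7/2550 + 1339) = -5769179/75051110 + √(3414457/2550) = -5769179/75051110 + √348274614/510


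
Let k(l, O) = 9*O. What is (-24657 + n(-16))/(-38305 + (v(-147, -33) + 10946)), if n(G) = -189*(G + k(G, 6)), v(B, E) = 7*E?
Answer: 31839/27590 ≈ 1.1540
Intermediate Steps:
n(G) = -10206 - 189*G (n(G) = -189*(G + 9*6) = -189*(G + 54) = -189*(54 + G) = -10206 - 189*G)
(-24657 + n(-16))/(-38305 + (v(-147, -33) + 10946)) = (-24657 + (-10206 - 189*(-16)))/(-38305 + (7*(-33) + 10946)) = (-24657 + (-10206 + 3024))/(-38305 + (-231 + 10946)) = (-24657 - 7182)/(-38305 + 10715) = -31839/(-27590) = -31839*(-1/27590) = 31839/27590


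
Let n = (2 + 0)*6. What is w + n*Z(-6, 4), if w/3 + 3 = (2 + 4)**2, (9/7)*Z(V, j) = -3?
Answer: 71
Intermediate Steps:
Z(V, j) = -7/3 (Z(V, j) = (7/9)*(-3) = -7/3)
n = 12 (n = 2*6 = 12)
w = 99 (w = -9 + 3*(2 + 4)**2 = -9 + 3*6**2 = -9 + 3*36 = -9 + 108 = 99)
w + n*Z(-6, 4) = 99 + 12*(-7/3) = 99 - 28 = 71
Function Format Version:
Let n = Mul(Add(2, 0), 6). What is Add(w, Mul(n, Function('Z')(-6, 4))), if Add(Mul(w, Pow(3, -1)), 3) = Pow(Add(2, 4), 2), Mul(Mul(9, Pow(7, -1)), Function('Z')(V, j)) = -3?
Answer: 71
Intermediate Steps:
Function('Z')(V, j) = Rational(-7, 3) (Function('Z')(V, j) = Mul(Rational(7, 9), -3) = Rational(-7, 3))
n = 12 (n = Mul(2, 6) = 12)
w = 99 (w = Add(-9, Mul(3, Pow(Add(2, 4), 2))) = Add(-9, Mul(3, Pow(6, 2))) = Add(-9, Mul(3, 36)) = Add(-9, 108) = 99)
Add(w, Mul(n, Function('Z')(-6, 4))) = Add(99, Mul(12, Rational(-7, 3))) = Add(99, -28) = 71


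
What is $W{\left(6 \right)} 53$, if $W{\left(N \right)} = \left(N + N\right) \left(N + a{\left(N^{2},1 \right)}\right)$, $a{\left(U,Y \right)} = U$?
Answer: $26712$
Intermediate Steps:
$W{\left(N \right)} = 2 N \left(N + N^{2}\right)$ ($W{\left(N \right)} = \left(N + N\right) \left(N + N^{2}\right) = 2 N \left(N + N^{2}\right)$)
$W{\left(6 \right)} 53 = 2 \cdot 6^{2} \left(1 + 6\right) 53 = 2 \cdot 36 \cdot 7 \cdot 53 = 504 \cdot 53 = 26712$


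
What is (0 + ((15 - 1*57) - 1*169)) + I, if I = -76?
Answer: -287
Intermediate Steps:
(0 + ((15 - 1*57) - 1*169)) + I = (0 + ((15 - 1*57) - 1*169)) - 76 = (0 + ((15 - 57) - 169)) - 76 = (0 + (-42 - 169)) - 76 = (0 - 211) - 76 = -211 - 76 = -287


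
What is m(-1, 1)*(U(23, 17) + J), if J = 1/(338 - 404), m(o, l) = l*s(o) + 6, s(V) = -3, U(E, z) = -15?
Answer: -991/22 ≈ -45.045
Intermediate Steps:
m(o, l) = 6 - 3*l (m(o, l) = l*(-3) + 6 = -3*l + 6 = 6 - 3*l)
J = -1/66 (J = 1/(-66) = -1/66 ≈ -0.015152)
m(-1, 1)*(U(23, 17) + J) = (6 - 3*1)*(-15 - 1/66) = (6 - 3)*(-991/66) = 3*(-991/66) = -991/22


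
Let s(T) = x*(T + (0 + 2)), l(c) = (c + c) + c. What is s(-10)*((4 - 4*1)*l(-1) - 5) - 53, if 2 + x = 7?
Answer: 147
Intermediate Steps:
x = 5 (x = -2 + 7 = 5)
l(c) = 3*c (l(c) = 2*c + c = 3*c)
s(T) = 10 + 5*T (s(T) = 5*(T + (0 + 2)) = 5*(T + 2) = 5*(2 + T) = 10 + 5*T)
s(-10)*((4 - 4*1)*l(-1) - 5) - 53 = (10 + 5*(-10))*((4 - 4*1)*(3*(-1)) - 5) - 53 = (10 - 50)*((4 - 4)*(-3) - 5) - 53 = -40*(0*(-3) - 5) - 53 = -40*(0 - 5) - 53 = -40*(-5) - 53 = 200 - 53 = 147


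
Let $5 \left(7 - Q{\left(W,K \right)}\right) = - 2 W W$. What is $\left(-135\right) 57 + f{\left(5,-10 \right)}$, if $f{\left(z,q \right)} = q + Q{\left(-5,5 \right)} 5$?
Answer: $-7620$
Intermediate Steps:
$Q{\left(W,K \right)} = 7 + \frac{2 W^{2}}{5}$ ($Q{\left(W,K \right)} = 7 - \frac{- 2 W W}{5} = 7 - \frac{\left(-2\right) W^{2}}{5} = 7 + \frac{2 W^{2}}{5}$)
$f{\left(z,q \right)} = 85 + q$ ($f{\left(z,q \right)} = q + \left(7 + \frac{2 \left(-5\right)^{2}}{5}\right) 5 = q + \left(7 + \frac{2}{5} \cdot 25\right) 5 = q + \left(7 + 10\right) 5 = q + 17 \cdot 5 = q + 85 = 85 + q$)
$\left(-135\right) 57 + f{\left(5,-10 \right)} = \left(-135\right) 57 + \left(85 - 10\right) = -7695 + 75 = -7620$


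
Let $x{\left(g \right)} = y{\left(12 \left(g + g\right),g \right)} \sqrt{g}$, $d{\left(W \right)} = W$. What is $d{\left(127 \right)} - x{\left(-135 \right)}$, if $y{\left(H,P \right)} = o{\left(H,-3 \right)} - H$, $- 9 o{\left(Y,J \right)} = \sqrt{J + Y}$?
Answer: $127 - \sqrt{5405} - 9720 i \sqrt{15} \approx 53.481 - 37645.0 i$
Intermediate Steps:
$o{\left(Y,J \right)} = - \frac{\sqrt{J + Y}}{9}$
$y{\left(H,P \right)} = - H - \frac{\sqrt{-3 + H}}{9}$ ($y{\left(H,P \right)} = - \frac{\sqrt{-3 + H}}{9} - H = - H - \frac{\sqrt{-3 + H}}{9}$)
$x{\left(g \right)} = \sqrt{g} \left(- 24 g - \frac{\sqrt{-3 + 24 g}}{9}\right)$ ($x{\left(g \right)} = \left(- 12 \left(g + g\right) - \frac{\sqrt{-3 + 12 \left(g + g\right)}}{9}\right) \sqrt{g} = \left(- 12 \cdot 2 g - \frac{\sqrt{-3 + 12 \cdot 2 g}}{9}\right) \sqrt{g} = \left(- 24 g - \frac{\sqrt{-3 + 24 g}}{9}\right) \sqrt{g} = \sqrt{g} \left(- 24 g - \frac{\sqrt{-3 + 24 g}}{9}\right)$)
$d{\left(127 \right)} - x{\left(-135 \right)} = 127 - \sqrt{-135} \left(\left(-24\right) \left(-135\right) - \frac{\sqrt{-3 + 24 \left(-135\right)}}{9}\right) = 127 - 3 i \sqrt{15} \left(3240 - \frac{\sqrt{-3 - 3240}}{9}\right) = 127 - 3 i \sqrt{15} \left(3240 - \frac{\sqrt{-3243}}{9}\right) = 127 - 3 i \sqrt{15} \left(3240 - \frac{i \sqrt{3243}}{9}\right)$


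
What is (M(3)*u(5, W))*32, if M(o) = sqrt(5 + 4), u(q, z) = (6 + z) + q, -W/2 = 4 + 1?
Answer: 96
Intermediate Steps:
W = -10 (W = -2*(4 + 1) = -2*5 = -10)
u(q, z) = 6 + q + z
M(o) = 3 (M(o) = sqrt(9) = 3)
(M(3)*u(5, W))*32 = (3*(6 + 5 - 10))*32 = (3*1)*32 = 3*32 = 96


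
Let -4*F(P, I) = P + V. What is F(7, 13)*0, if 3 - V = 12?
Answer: 0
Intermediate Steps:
V = -9 (V = 3 - 1*12 = 3 - 12 = -9)
F(P, I) = 9/4 - P/4 (F(P, I) = -(P - 9)/4 = -(-9 + P)/4 = 9/4 - P/4)
F(7, 13)*0 = (9/4 - 1/4*7)*0 = (9/4 - 7/4)*0 = (1/2)*0 = 0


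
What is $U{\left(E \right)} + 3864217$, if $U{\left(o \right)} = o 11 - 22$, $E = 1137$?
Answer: $3876702$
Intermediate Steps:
$U{\left(o \right)} = -22 + 11 o$ ($U{\left(o \right)} = 11 o - 22 = -22 + 11 o$)
$U{\left(E \right)} + 3864217 = \left(-22 + 11 \cdot 1137\right) + 3864217 = \left(-22 + 12507\right) + 3864217 = 12485 + 3864217 = 3876702$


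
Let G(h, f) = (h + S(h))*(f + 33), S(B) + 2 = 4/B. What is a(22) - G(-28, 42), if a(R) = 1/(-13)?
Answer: 205718/91 ≈ 2260.6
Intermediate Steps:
a(R) = -1/13
S(B) = -2 + 4/B
G(h, f) = (33 + f)*(-2 + h + 4/h) (G(h, f) = (h + (-2 + 4/h))*(f + 33) = (-2 + h + 4/h)*(33 + f) = (33 + f)*(-2 + h + 4/h))
a(22) - G(-28, 42) = -1/13 - (132 - 66*(-28) + (-28)**2*(33 + 42) - 2*42*(-2 - 28))/(-28) = -1/13 - (-1)*(132 + 1848 + 784*75 - 2*42*(-30))/28 = -1/13 - (-1)*(132 + 1848 + 58800 + 2520)/28 = -1/13 - (-1)*63300/28 = -1/13 - 1*(-15825/7) = -1/13 + 15825/7 = 205718/91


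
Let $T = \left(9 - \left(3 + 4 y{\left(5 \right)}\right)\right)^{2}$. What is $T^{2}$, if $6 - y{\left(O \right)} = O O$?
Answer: $45212176$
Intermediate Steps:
$y{\left(O \right)} = 6 - O^{2}$ ($y{\left(O \right)} = 6 - O O = 6 - O^{2}$)
$T = 6724$ ($T = \left(9 - \left(3 + 4 \left(6 - 5^{2}\right)\right)\right)^{2} = \left(9 - \left(3 + 4 \left(6 - 25\right)\right)\right)^{2} = \left(9 - -73\right)^{2} = \left(9 + \left(-3 + 76\right)\right)^{2} = \left(9 + 73\right)^{2} = 82^{2} = 6724$)
$T^{2} = 6724^{2} = 45212176$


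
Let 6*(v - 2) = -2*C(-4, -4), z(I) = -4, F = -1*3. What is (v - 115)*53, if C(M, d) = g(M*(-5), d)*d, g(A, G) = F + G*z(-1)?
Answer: -15211/3 ≈ -5070.3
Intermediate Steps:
F = -3
g(A, G) = -3 - 4*G (g(A, G) = -3 + G*(-4) = -3 - 4*G)
C(M, d) = d*(-3 - 4*d) (C(M, d) = (-3 - 4*d)*d = d*(-3 - 4*d))
v = 58/3 (v = 2 + (-(-8)*(-3 - 4*(-4)))/6 = 2 + (-(-8)*(-3 + 16))/6 = 2 + (-(-8)*13)/6 = 2 + (-2*(-52))/6 = 2 + (⅙)*104 = 2 + 52/3 = 58/3 ≈ 19.333)
(v - 115)*53 = (58/3 - 115)*53 = -287/3*53 = -15211/3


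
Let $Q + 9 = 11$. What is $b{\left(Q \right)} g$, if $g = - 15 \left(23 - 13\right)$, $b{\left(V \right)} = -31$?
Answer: $4650$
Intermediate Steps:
$Q = 2$ ($Q = -9 + 11 = 2$)
$g = -150$ ($g = \left(-15\right) 10 = -150$)
$b{\left(Q \right)} g = \left(-31\right) \left(-150\right) = 4650$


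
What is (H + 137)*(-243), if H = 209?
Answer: -84078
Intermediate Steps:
(H + 137)*(-243) = (209 + 137)*(-243) = 346*(-243) = -84078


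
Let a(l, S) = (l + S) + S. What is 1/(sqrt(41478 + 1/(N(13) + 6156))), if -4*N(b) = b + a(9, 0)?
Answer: sqrt(392264190305)/127555220 ≈ 0.0049101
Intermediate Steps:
a(l, S) = l + 2*S (a(l, S) = (S + l) + S = l + 2*S)
N(b) = -9/4 - b/4 (N(b) = -(b + (9 + 2*0))/4 = -(b + (9 + 0))/4 = -(b + 9)/4 = -(9 + b)/4 = -9/4 - b/4)
1/(sqrt(41478 + 1/(N(13) + 6156))) = 1/(sqrt(41478 + 1/((-9/4 - 1/4*13) + 6156))) = 1/(sqrt(41478 + 1/((-9/4 - 13/4) + 6156))) = 1/(sqrt(41478 + 1/(-11/2 + 6156))) = 1/(sqrt(41478 + 1/(12301/2))) = 1/(sqrt(41478 + 2/12301)) = 1/(sqrt(510220880/12301)) = 1/(4*sqrt(392264190305)/12301) = sqrt(392264190305)/127555220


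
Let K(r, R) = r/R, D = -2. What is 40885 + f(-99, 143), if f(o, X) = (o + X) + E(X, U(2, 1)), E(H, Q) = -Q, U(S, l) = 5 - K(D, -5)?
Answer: 204622/5 ≈ 40924.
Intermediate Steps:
U(S, l) = 23/5 (U(S, l) = 5 - (-2)/(-5) = 5 - (-2)*(-1)/5 = 5 - 1*⅖ = 5 - ⅖ = 23/5)
f(o, X) = -23/5 + X + o (f(o, X) = (o + X) - 1*23/5 = (X + o) - 23/5 = -23/5 + X + o)
40885 + f(-99, 143) = 40885 + (-23/5 + 143 - 99) = 40885 + 197/5 = 204622/5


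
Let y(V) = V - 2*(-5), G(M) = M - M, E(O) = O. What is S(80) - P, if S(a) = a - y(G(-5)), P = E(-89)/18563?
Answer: 1299499/18563 ≈ 70.005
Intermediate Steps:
G(M) = 0
y(V) = 10 + V (y(V) = V + 10 = 10 + V)
P = -89/18563 ≈ -0.0047945
S(a) = -10 + a (S(a) = a - (10 + 0) = a - 1*10 = a - 10 = -10 + a)
S(80) - P = (-10 + 80) - 1*(-89/18563) = 70 + 89/18563 = 1299499/18563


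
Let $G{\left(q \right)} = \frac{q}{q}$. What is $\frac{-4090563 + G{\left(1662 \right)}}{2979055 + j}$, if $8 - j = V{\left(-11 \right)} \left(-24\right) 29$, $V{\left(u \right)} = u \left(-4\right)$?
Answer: $- \frac{4090562}{3009687} \approx -1.3591$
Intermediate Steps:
$V{\left(u \right)} = - 4 u$
$j = 30632$ ($j = 8 - \left(-4\right) \left(-11\right) \left(-24\right) 29 = 8 - 44 \left(-24\right) 29 = 8 - \left(-1056\right) 29 = 8 - -30624 = 8 + 30624 = 30632$)
$G{\left(q \right)} = 1$
$\frac{-4090563 + G{\left(1662 \right)}}{2979055 + j} = \frac{-4090563 + 1}{2979055 + 30632} = - \frac{4090562}{3009687}$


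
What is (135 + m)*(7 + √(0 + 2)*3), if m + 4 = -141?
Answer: -70 - 30*√2 ≈ -112.43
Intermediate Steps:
m = -145 (m = -4 - 141 = -145)
(135 + m)*(7 + √(0 + 2)*3) = (135 - 145)*(7 + √(0 + 2)*3) = -10*(7 + √2*3) = -10*(7 + 3*√2) = -70 - 30*√2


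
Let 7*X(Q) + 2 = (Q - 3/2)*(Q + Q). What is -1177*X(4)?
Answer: -21186/7 ≈ -3026.6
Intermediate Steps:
X(Q) = -2/7 + 2*Q*(-3/2 + Q)/7 (X(Q) = -2/7 + ((Q - 3/2)*(Q + Q))/7 = -2/7 + ((Q - 3*1/2)*(2*Q))/7 = -2/7 + ((Q - 3/2)*(2*Q))/7 = -2/7 + ((-3/2 + Q)*(2*Q))/7 = -2/7 + (2*Q*(-3/2 + Q))/7 = -2/7 + 2*Q*(-3/2 + Q)/7)
-1177*X(4) = -1177*(-2/7 - 3/7*4 + (2/7)*4**2) = -1177*(-2/7 - 12/7 + (2/7)*16) = -1177*(-2/7 - 12/7 + 32/7) = -1177*18/7 = -21186/7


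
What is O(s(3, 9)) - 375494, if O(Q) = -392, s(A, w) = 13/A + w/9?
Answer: -375886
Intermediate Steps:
s(A, w) = 13/A + w/9 (s(A, w) = 13/A + w*(⅑) = 13/A + w/9)
O(s(3, 9)) - 375494 = -392 - 375494 = -375886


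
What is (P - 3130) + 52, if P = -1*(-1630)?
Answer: -1448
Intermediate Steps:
P = 1630
(P - 3130) + 52 = (1630 - 3130) + 52 = -1500 + 52 = -1448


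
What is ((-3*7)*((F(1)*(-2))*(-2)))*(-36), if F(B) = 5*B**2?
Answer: 15120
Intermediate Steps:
((-3*7)*((F(1)*(-2))*(-2)))*(-36) = ((-3*7)*(((5*1**2)*(-2))*(-2)))*(-36) = -21*(5*1)*(-2)*(-2)*(-36) = -21*5*(-2)*(-2)*(-36) = -(-210)*(-2)*(-36) = -21*20*(-36) = -420*(-36) = 15120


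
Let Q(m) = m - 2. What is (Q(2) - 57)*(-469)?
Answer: 26733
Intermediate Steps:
Q(m) = -2 + m
(Q(2) - 57)*(-469) = ((-2 + 2) - 57)*(-469) = (0 - 57)*(-469) = -57*(-469) = 26733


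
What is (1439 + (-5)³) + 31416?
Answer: 32730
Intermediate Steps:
(1439 + (-5)³) + 31416 = (1439 - 125) + 31416 = 1314 + 31416 = 32730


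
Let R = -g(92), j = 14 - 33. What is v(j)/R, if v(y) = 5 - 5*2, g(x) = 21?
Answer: 5/21 ≈ 0.23810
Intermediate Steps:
j = -19
v(y) = -5 (v(y) = 5 - 10 = -5)
R = -21 (R = -1*21 = -21)
v(j)/R = -5/(-21) = -5*(-1/21) = 5/21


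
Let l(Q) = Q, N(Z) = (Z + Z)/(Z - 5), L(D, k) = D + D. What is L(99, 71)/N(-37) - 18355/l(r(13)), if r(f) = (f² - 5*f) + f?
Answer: -192649/4329 ≈ -44.502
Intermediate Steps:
L(D, k) = 2*D
N(Z) = 2*Z/(-5 + Z) (N(Z) = (2*Z)/(-5 + Z) = 2*Z/(-5 + Z))
r(f) = f² - 4*f
L(99, 71)/N(-37) - 18355/l(r(13)) = (2*99)/((2*(-37)/(-5 - 37))) - 18355*1/(13*(-4 + 13)) = 198/((2*(-37)/(-42))) - 18355/(13*9) = 198/((2*(-37)*(-1/42))) - 18355/117 = 198/(37/21) - 18355*1/117 = 198*(21/37) - 18355/117 = 4158/37 - 18355/117 = -192649/4329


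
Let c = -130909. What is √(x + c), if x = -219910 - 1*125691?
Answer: I*√476510 ≈ 690.3*I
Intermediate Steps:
x = -345601 (x = -219910 - 125691 = -345601)
√(x + c) = √(-345601 - 130909) = √(-476510) = I*√476510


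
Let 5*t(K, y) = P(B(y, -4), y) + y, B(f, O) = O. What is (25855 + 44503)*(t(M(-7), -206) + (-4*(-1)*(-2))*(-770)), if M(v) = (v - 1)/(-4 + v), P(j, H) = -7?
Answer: 2152040146/5 ≈ 4.3041e+8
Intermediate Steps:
M(v) = (-1 + v)/(-4 + v)
t(K, y) = -7/5 + y/5 (t(K, y) = (-7 + y)/5 = -7/5 + y/5)
(25855 + 44503)*(t(M(-7), -206) + (-4*(-1)*(-2))*(-770)) = (25855 + 44503)*((-7/5 + (⅕)*(-206)) + (-4*(-1)*(-2))*(-770)) = 70358*((-7/5 - 206/5) + (4*(-2))*(-770)) = 70358*(-213/5 - 8*(-770)) = 70358*(-213/5 + 6160) = 70358*(30587/5) = 2152040146/5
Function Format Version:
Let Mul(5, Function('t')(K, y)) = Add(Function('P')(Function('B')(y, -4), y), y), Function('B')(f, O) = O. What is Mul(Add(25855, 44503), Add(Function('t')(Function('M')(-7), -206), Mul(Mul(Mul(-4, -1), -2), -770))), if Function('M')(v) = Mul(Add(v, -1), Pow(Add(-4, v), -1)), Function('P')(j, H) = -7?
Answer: Rational(2152040146, 5) ≈ 4.3041e+8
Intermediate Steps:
Function('M')(v) = Mul(Pow(Add(-4, v), -1), Add(-1, v)) (Function('M')(v) = Mul(Add(-1, v), Pow(Add(-4, v), -1)) = Mul(Pow(Add(-4, v), -1), Add(-1, v)))
Function('t')(K, y) = Add(Rational(-7, 5), Mul(Rational(1, 5), y)) (Function('t')(K, y) = Mul(Rational(1, 5), Add(-7, y)) = Add(Rational(-7, 5), Mul(Rational(1, 5), y)))
Mul(Add(25855, 44503), Add(Function('t')(Function('M')(-7), -206), Mul(Mul(Mul(-4, -1), -2), -770))) = Mul(Add(25855, 44503), Add(Add(Rational(-7, 5), Mul(Rational(1, 5), -206)), Mul(Mul(Mul(-4, -1), -2), -770))) = Mul(70358, Add(Add(Rational(-7, 5), Rational(-206, 5)), Mul(Mul(4, -2), -770))) = Mul(70358, Add(Rational(-213, 5), Mul(-8, -770))) = Mul(70358, Add(Rational(-213, 5), 6160)) = Mul(70358, Rational(30587, 5)) = Rational(2152040146, 5)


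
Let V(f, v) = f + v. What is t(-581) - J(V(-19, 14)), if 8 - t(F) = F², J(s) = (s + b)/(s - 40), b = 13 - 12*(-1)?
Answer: -3037973/9 ≈ -3.3755e+5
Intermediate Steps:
b = 25 (b = 13 + 12 = 25)
J(s) = (25 + s)/(-40 + s) (J(s) = (s + 25)/(s - 40) = (25 + s)/(-40 + s))
t(F) = 8 - F²
t(-581) - J(V(-19, 14)) = (8 - 1*(-581)²) - (25 + (-19 + 14))/(-40 + (-19 + 14)) = (8 - 1*337561) - (25 - 5)/(-40 - 5) = (8 - 337561) - 20/(-45) = -337553 - (-1)*20/45 = -337553 - 1*(-4/9) = -337553 + 4/9 = -3037973/9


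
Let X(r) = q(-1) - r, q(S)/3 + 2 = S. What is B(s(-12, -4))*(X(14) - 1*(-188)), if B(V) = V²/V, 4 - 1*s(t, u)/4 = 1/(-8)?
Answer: 5445/2 ≈ 2722.5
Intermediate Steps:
s(t, u) = 33/2 (s(t, u) = 16 - 4/(-8) = 16 - 4*(-⅛) = 16 + ½ = 33/2)
q(S) = -6 + 3*S
X(r) = -9 - r (X(r) = (-6 + 3*(-1)) - r = (-6 - 3) - r = -9 - r)
B(V) = V
B(s(-12, -4))*(X(14) - 1*(-188)) = 33*((-9 - 1*14) - 1*(-188))/2 = 33*((-9 - 14) + 188)/2 = 33*(-23 + 188)/2 = (33/2)*165 = 5445/2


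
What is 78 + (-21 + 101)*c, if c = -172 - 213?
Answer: -30722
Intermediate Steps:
c = -385
78 + (-21 + 101)*c = 78 + (-21 + 101)*(-385) = 78 + 80*(-385) = 78 - 30800 = -30722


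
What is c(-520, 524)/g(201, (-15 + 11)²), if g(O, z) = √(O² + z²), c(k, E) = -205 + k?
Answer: -725*√40657/40657 ≈ -3.5956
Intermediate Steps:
c(-520, 524)/g(201, (-15 + 11)²) = (-205 - 520)/(√(201² + ((-15 + 11)²)²)) = -725/√(40401 + ((-4)²)²) = -725/√(40401 + 16²) = -725/√(40401 + 256) = -725*√40657/40657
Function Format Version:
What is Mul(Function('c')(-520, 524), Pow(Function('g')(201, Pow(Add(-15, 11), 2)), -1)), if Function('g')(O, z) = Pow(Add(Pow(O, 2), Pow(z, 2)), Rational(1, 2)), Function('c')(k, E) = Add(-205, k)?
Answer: Mul(Rational(-725, 40657), Pow(40657, Rational(1, 2))) ≈ -3.5956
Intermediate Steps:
Mul(Function('c')(-520, 524), Pow(Function('g')(201, Pow(Add(-15, 11), 2)), -1)) = Mul(Add(-205, -520), Pow(Pow(Add(Pow(201, 2), Pow(Pow(Add(-15, 11), 2), 2)), Rational(1, 2)), -1)) = Mul(-725, Pow(Pow(Add(40401, Pow(Pow(-4, 2), 2)), Rational(1, 2)), -1)) = Mul(-725, Pow(Pow(Add(40401, Pow(16, 2)), Rational(1, 2)), -1)) = Mul(-725, Pow(Pow(Add(40401, 256), Rational(1, 2)), -1)) = Mul(-725, Pow(Pow(40657, Rational(1, 2)), -1)) = Mul(-725, Mul(Rational(1, 40657), Pow(40657, Rational(1, 2)))) = Mul(Rational(-725, 40657), Pow(40657, Rational(1, 2)))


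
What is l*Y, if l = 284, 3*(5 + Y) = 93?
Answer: 7384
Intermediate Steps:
Y = 26 (Y = -5 + (⅓)*93 = -5 + 31 = 26)
l*Y = 284*26 = 7384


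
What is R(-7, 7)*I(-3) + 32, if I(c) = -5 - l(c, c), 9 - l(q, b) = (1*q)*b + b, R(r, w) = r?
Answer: 88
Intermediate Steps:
l(q, b) = 9 - b - b*q (l(q, b) = 9 - ((1*q)*b + b) = 9 - (q*b + b) = 9 - (b*q + b) = 9 - (b + b*q) = 9 + (-b - b*q) = 9 - b - b*q)
I(c) = -14 + c + c**2 (I(c) = -5 - (9 - c - c*c) = -5 - (9 - c - c**2) = -5 + (-9 + c + c**2) = -14 + c + c**2)
R(-7, 7)*I(-3) + 32 = -7*(-14 - 3 + (-3)**2) + 32 = -7*(-14 - 3 + 9) + 32 = -7*(-8) + 32 = 56 + 32 = 88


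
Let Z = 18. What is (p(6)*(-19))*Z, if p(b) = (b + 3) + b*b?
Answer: -15390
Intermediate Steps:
p(b) = 3 + b + b**2 (p(b) = (3 + b) + b**2 = 3 + b + b**2)
(p(6)*(-19))*Z = ((3 + 6 + 6**2)*(-19))*18 = ((3 + 6 + 36)*(-19))*18 = (45*(-19))*18 = -855*18 = -15390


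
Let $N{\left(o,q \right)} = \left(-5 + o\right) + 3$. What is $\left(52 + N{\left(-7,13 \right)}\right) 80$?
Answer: $3440$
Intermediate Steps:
$N{\left(o,q \right)} = -2 + o$
$\left(52 + N{\left(-7,13 \right)}\right) 80 = \left(52 - 9\right) 80 = 43 \cdot 80 = 3440$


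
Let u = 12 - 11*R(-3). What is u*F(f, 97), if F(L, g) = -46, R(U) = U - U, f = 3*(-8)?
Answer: -552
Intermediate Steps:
f = -24
R(U) = 0
u = 12 (u = 12 - 11*0 = 12 + 0 = 12)
u*F(f, 97) = 12*(-46) = -552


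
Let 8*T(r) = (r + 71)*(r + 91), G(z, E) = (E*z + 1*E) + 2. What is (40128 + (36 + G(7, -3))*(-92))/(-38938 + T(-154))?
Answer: -62144/61255 ≈ -1.0145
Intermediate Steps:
G(z, E) = 2 + E + E*z (G(z, E) = (E*z + E) + 2 = (E + E*z) + 2 = 2 + E + E*z)
T(r) = (71 + r)*(91 + r)/8 (T(r) = ((r + 71)*(r + 91))/8 = ((71 + r)*(91 + r))/8 = (71 + r)*(91 + r)/8)
(40128 + (36 + G(7, -3))*(-92))/(-38938 + T(-154)) = (40128 + (36 + (2 - 3 - 3*7))*(-92))/(-38938 + (6461/8 + (1/8)*(-154)**2 + (81/4)*(-154))) = (40128 + (36 + (2 - 3 - 21))*(-92))/(-38938 + (6461/8 + (1/8)*23716 - 6237/2)) = (40128 + (36 - 22)*(-92))/(-38938 + (6461/8 + 5929/2 - 6237/2)) = (40128 + 14*(-92))/(-38938 + 5229/8) = (40128 - 1288)/(-306275/8) = 38840*(-8/306275) = -62144/61255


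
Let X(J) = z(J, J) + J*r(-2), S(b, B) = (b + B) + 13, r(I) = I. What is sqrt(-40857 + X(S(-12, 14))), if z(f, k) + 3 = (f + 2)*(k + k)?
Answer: 2*I*sqrt(10095) ≈ 200.95*I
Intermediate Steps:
z(f, k) = -3 + 2*k*(2 + f) (z(f, k) = -3 + (f + 2)*(k + k) = -3 + (2 + f)*(2*k) = -3 + 2*k*(2 + f))
S(b, B) = 13 + B + b (S(b, B) = (B + b) + 13 = 13 + B + b)
X(J) = -3 + 2*J + 2*J**2 (X(J) = (-3 + 4*J + 2*J*J) + J*(-2) = (-3 + 4*J + 2*J**2) - 2*J = (-3 + 2*J**2 + 4*J) - 2*J = -3 + 2*J + 2*J**2)
sqrt(-40857 + X(S(-12, 14))) = sqrt(-40857 + (-3 + 2*(13 + 14 - 12) + 2*(13 + 14 - 12)**2)) = sqrt(-40857 + (-3 + 2*15 + 2*15**2)) = sqrt(-40857 + (-3 + 30 + 2*225)) = sqrt(-40857 + (-3 + 30 + 450)) = sqrt(-40857 + 477) = sqrt(-40380) = 2*I*sqrt(10095)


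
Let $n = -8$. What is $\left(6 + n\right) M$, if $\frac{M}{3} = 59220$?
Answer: $-355320$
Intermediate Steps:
$M = 177660$ ($M = 3 \cdot 59220 = 177660$)
$\left(6 + n\right) M = \left(6 - 8\right) 177660 = \left(-2\right) 177660 = -355320$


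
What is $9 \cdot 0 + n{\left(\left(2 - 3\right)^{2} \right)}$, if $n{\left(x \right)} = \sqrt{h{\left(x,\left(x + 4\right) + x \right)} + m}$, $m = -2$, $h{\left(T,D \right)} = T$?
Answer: $i \approx 1.0 i$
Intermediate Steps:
$n{\left(x \right)} = \sqrt{-2 + x}$ ($n{\left(x \right)} = \sqrt{x - 2} = \sqrt{-2 + x}$)
$9 \cdot 0 + n{\left(\left(2 - 3\right)^{2} \right)} = 9 \cdot 0 + \sqrt{-2 + \left(2 - 3\right)^{2}} = 0 + \sqrt{-2 + \left(-1\right)^{2}} = 0 + \sqrt{-2 + 1} = 0 + \sqrt{-1} = 0 + i = i$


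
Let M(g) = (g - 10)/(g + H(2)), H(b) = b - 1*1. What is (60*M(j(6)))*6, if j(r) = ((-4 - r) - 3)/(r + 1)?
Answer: 4980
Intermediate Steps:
H(b) = -1 + b (H(b) = b - 1 = -1 + b)
j(r) = (-7 - r)/(1 + r)
M(g) = (-10 + g)/(1 + g) (M(g) = (g - 10)/(g + (-1 + 2)) = (-10 + g)/(g + 1) = (-10 + g)/(1 + g))
(60*M(j(6)))*6 = (60*((-10 + (-7 - 1*6)/(1 + 6))/(1 + (-7 - 1*6)/(1 + 6))))*6 = (60*((-10 + (-7 - 6)/7)/(1 + (-7 - 6)/7)))*6 = (60*((-10 + (1/7)*(-13))/(1 + (1/7)*(-13))))*6 = (60*((-10 - 13/7)/(1 - 13/7)))*6 = (60*(-83/7/(-6/7)))*6 = (60*(-7/6*(-83/7)))*6 = (60*(83/6))*6 = 830*6 = 4980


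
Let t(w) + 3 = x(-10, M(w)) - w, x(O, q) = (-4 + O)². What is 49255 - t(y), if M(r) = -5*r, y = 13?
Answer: 49075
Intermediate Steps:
t(w) = 193 - w (t(w) = -3 + ((-4 - 10)² - w) = -3 + ((-14)² - w) = -3 + (196 - w) = 193 - w)
49255 - t(y) = 49255 - (193 - 1*13) = 49255 - (193 - 13) = 49255 - 1*180 = 49255 - 180 = 49075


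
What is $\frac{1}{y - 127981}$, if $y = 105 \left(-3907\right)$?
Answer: $- \frac{1}{538216} \approx -1.858 \cdot 10^{-6}$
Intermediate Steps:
$y = -410235$
$\frac{1}{y - 127981} = \frac{1}{-410235 - 127981} = \frac{1}{-538216} = - \frac{1}{538216}$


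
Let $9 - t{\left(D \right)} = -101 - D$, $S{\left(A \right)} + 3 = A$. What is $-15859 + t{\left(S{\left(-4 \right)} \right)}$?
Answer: $-15756$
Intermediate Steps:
$S{\left(A \right)} = -3 + A$
$t{\left(D \right)} = 110 + D$ ($t{\left(D \right)} = 9 - \left(-101 - D\right) = 9 + \left(101 + D\right) = 110 + D$)
$-15859 + t{\left(S{\left(-4 \right)} \right)} = -15859 + \left(110 - 7\right) = -15859 + 103 = -15756$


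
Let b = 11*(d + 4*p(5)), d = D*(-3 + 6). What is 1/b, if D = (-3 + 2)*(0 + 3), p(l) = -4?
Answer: -1/275 ≈ -0.0036364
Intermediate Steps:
D = -3 (D = -1*3 = -3)
d = -9 (d = -3*(-3 + 6) = -3*3 = -9)
b = -275 (b = 11*(-9 + 4*(-4)) = 11*(-9 - 16) = 11*(-25) = -275)
1/b = 1/(-275) = -1/275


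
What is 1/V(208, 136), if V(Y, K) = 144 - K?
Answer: 1/8 ≈ 0.12500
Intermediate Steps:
1/V(208, 136) = 1/(144 - 1*136) = 1/(144 - 136) = 1/8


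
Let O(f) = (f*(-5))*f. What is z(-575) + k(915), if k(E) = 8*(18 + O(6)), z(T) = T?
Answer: -1871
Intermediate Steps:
O(f) = -5*f² (O(f) = (-5*f)*f = -5*f²)
k(E) = -1296 (k(E) = 8*(18 - 5*6²) = 8*(18 - 5*36) = 8*(18 - 180) = 8*(-162) = -1296)
z(-575) + k(915) = -575 - 1296 = -1871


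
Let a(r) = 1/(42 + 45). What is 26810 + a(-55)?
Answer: 2332471/87 ≈ 26810.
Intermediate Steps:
a(r) = 1/87
26810 + a(-55) = 26810 + 1/87 = 2332471/87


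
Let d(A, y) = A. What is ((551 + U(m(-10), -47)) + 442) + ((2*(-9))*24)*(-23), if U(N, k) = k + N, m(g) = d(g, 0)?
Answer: 10872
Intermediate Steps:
m(g) = g
U(N, k) = N + k
((551 + U(m(-10), -47)) + 442) + ((2*(-9))*24)*(-23) = ((551 + (-10 - 47)) + 442) + ((2*(-9))*24)*(-23) = ((551 - 57) + 442) - 18*24*(-23) = (494 + 442) - 432*(-23) = 936 + 9936 = 10872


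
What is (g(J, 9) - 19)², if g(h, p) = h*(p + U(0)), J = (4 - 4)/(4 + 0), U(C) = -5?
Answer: 361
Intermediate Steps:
J = 0 (J = 0/4 = 0*(¼) = 0)
g(h, p) = h*(-5 + p) (g(h, p) = h*(p - 5) = h*(-5 + p))
(g(J, 9) - 19)² = (0*(-5 + 9) - 19)² = (0*4 - 19)² = (0 - 19)² = (-19)² = 361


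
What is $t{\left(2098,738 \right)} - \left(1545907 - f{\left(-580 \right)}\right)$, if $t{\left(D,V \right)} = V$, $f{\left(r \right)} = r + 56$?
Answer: $-1545693$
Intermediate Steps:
$f{\left(r \right)} = 56 + r$
$t{\left(2098,738 \right)} - \left(1545907 - f{\left(-580 \right)}\right) = 738 - \left(1545907 - \left(56 - 580\right)\right) = 738 - \left(1545907 - -524\right) = 738 - \left(1545907 + 524\right) = 738 - 1546431 = -1545693$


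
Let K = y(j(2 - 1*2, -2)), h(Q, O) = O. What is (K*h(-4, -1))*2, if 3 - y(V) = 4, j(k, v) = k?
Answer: 2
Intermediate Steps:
y(V) = -1 (y(V) = 3 - 1*4 = 3 - 4 = -1)
K = -1
(K*h(-4, -1))*2 = -1*(-1)*2 = 1*2 = 2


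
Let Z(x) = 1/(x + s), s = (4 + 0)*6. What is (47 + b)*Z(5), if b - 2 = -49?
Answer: 0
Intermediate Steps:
s = 24 (s = 4*6 = 24)
b = -47 (b = 2 - 49 = -47)
Z(x) = 1/(24 + x) (Z(x) = 1/(x + 24) = 1/(24 + x))
(47 + b)*Z(5) = (47 - 47)/(24 + 5) = 0/29 = 0*(1/29) = 0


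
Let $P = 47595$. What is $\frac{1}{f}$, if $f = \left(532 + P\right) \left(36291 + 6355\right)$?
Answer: $\frac{1}{2052424042} \approx 4.8723 \cdot 10^{-10}$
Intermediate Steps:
$f = 2052424042$ ($f = \left(532 + 47595\right) \left(36291 + 6355\right) = 48127 \cdot 42646 = 2052424042$)
$\frac{1}{f} = \frac{1}{2052424042}$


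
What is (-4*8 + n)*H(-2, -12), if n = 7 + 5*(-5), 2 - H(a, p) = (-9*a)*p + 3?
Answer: -10750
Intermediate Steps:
H(a, p) = -1 + 9*a*p (H(a, p) = 2 - ((-9*a)*p + 3) = 2 - (-9*a*p + 3) = 2 - (3 - 9*a*p) = 2 + (-3 + 9*a*p) = -1 + 9*a*p)
n = -18 (n = 7 - 25 = -18)
(-4*8 + n)*H(-2, -12) = (-4*8 - 18)*(-1 + 9*(-2)*(-12)) = (-32 - 18)*(-1 + 216) = -50*215 = -10750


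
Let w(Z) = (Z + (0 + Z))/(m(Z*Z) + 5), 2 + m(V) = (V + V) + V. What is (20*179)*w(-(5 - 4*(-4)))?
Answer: -25060/221 ≈ -113.39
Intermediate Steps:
m(V) = -2 + 3*V (m(V) = -2 + ((V + V) + V) = -2 + (2*V + V) = -2 + 3*V)
w(Z) = 2*Z/(3 + 3*Z²) (w(Z) = (Z + (0 + Z))/((-2 + 3*(Z*Z)) + 5) = (Z + Z)/((-2 + 3*Z²) + 5) = (2*Z)/(3 + 3*Z²) = 2*Z/(3 + 3*Z²))
(20*179)*w(-(5 - 4*(-4))) = (20*179)*(2*(-(5 - 4*(-4)))/(3*(1 + (-(5 - 4*(-4)))²))) = 3580*(2*(-(5 + 16))/(3*(1 + (-(5 + 16))²))) = 3580*(2*(-1*21)/(3*(1 + (-1*21)²))) = 3580*((⅔)*(-21)/(1 + (-21)²)) = 3580*((⅔)*(-21)/(1 + 441)) = 3580*((⅔)*(-21)/442) = 3580*((⅔)*(-21)*(1/442)) = 3580*(-7/221) = -25060/221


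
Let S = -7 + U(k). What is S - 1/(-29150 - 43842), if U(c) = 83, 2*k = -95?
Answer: 5547393/72992 ≈ 76.000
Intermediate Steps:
k = -95/2 (k = (½)*(-95) = -95/2 ≈ -47.500)
S = 76 (S = -7 + 83 = 76)
S - 1/(-29150 - 43842) = 76 - 1/(-29150 - 43842) = 76 - 1/(-72992) = 76 - 1*(-1/72992) = 76 + 1/72992 = 5547393/72992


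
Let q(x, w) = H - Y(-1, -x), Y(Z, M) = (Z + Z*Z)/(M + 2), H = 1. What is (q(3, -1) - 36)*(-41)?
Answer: 1435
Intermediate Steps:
Y(Z, M) = (Z + Z**2)/(2 + M)
q(x, w) = 1 (q(x, w) = 1 - (-1)*(1 - 1)/(2 - x) = 1 - (-1)*0/(2 - x) = 1 - 1*0 = 1 + 0 = 1)
(q(3, -1) - 36)*(-41) = (1 - 36)*(-41) = -35*(-41) = 1435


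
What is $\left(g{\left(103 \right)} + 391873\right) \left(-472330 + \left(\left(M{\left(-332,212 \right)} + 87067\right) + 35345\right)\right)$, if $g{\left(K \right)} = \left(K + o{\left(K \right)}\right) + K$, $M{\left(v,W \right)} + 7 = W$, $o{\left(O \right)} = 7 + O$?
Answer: $-137153591757$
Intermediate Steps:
$M{\left(v,W \right)} = -7 + W$
$g{\left(K \right)} = 7 + 3 K$ ($g{\left(K \right)} = \left(K + \left(7 + K\right)\right) + K = \left(7 + 2 K\right) + K = 7 + 3 K$)
$\left(g{\left(103 \right)} + 391873\right) \left(-472330 + \left(\left(M{\left(-332,212 \right)} + 87067\right) + 35345\right)\right) = \left(\left(7 + 3 \cdot 103\right) + 391873\right) \left(-472330 + \left(\left(\left(-7 + 212\right) + 87067\right) + 35345\right)\right) = \left(\left(7 + 309\right) + 391873\right) \left(-472330 + \left(\left(205 + 87067\right) + 35345\right)\right) = \left(316 + 391873\right) \left(-472330 + \left(87272 + 35345\right)\right) = 392189 \left(-472330 + 122617\right) = 392189 \left(-349713\right) = -137153591757$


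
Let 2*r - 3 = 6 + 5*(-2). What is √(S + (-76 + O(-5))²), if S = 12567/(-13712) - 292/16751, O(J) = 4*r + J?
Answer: √22712262975878418929/57422428 ≈ 82.994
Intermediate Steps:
r = -½ (r = 3/2 + (6 + 5*(-2))/2 = 3/2 + (6 - 10)/2 = 3/2 + (½)*(-4) = 3/2 - 2 = -½ ≈ -0.50000)
O(J) = -2 + J (O(J) = 4*(-½) + J = -2 + J)
S = -214513721/229689712 (S = 12567*(-1/13712) - 292*1/16751 = -12567/13712 - 292/16751 = -214513721/229689712 ≈ -0.93393)
√(S + (-76 + O(-5))²) = √(-214513721/229689712 + (-76 + (-2 - 5))²) = √(-214513721/229689712 + (-76 - 7)²) = √(-214513721/229689712 + (-83)²) = √(-214513721/229689712 + 6889) = √(1582117912247/229689712) = √22712262975878418929/57422428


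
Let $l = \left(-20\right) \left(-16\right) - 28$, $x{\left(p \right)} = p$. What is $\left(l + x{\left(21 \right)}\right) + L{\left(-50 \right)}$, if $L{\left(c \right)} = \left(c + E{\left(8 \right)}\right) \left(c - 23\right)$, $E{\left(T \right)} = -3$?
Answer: $4182$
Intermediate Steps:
$l = 292$ ($l = 320 - 28 = 292$)
$L{\left(c \right)} = \left(-23 + c\right) \left(-3 + c\right)$ ($L{\left(c \right)} = \left(c - 3\right) \left(c - 23\right) = \left(-3 + c\right) \left(-23 + c\right) = \left(-23 + c\right) \left(-3 + c\right)$)
$\left(l + x{\left(21 \right)}\right) + L{\left(-50 \right)} = \left(292 + 21\right) + \left(69 + \left(-50\right)^{2} - -1300\right) = 313 + \left(69 + 2500 + 1300\right) = 313 + 3869 = 4182$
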